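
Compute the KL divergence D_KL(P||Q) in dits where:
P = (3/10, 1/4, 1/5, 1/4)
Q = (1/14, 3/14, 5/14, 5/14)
0.1146 dits

KL divergence: D_KL(P||Q) = Σ p(x) log(p(x)/q(x))

Computing term by term:
  x=0: 3/10 × log_10[(3/10)/(1/14)] = 3/10 × 0.6232 = 0.1870
  x=1: 1/4 × log_10[(1/4)/(3/14)] = 1/4 × 0.0669 = 0.0167
  x=2: 1/5 × log_10[(1/5)/(5/14)] = 1/5 × -0.2518 = -0.0504
  x=3: 1/4 × log_10[(1/4)/(5/14)] = 1/4 × -0.1549 = -0.0387

D_KL(P||Q) = 0.1146 dits

Note: KL divergence is always non-negative and equals 0 iff P = Q.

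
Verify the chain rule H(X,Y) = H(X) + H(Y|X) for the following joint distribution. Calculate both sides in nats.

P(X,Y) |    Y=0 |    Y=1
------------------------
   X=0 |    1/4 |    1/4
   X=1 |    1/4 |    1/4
H(X,Y) = 1.3863, H(X) = 0.6931, H(Y|X) = 0.6931 (all in nats)

Chain rule: H(X,Y) = H(X) + H(Y|X)

Left side — joint entropy directly:
H(X,Y) = -Σ p(x,y) log p(x,y) = 1.3863 nats

Right side — compute H(Y|X) from the conditional distributions:
P(X) = (1/2, 1/2), so H(X) = 0.6931 nats
H(Y|X) = Σ_x P(X=x) · H(Y|X=x):
  P(Y|X=0) = (1/2, 1/2), H(Y|X=0) = 0.6931, weight P(X=0) = 1/2
  P(Y|X=1) = (1/2, 1/2), H(Y|X=1) = 0.6931, weight P(X=1) = 1/2
H(Y|X) = 0.6931 nats

H(X) + H(Y|X) = 0.6931 + 0.6931 = 1.3863 nats

Both sides equal 1.3863 nats. ✓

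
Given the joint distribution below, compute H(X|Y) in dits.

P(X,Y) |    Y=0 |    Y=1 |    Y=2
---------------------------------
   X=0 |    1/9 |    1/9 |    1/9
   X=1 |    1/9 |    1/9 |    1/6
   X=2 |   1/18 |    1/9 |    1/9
0.4685 dits

Using the chain rule: H(X|Y) = H(X,Y) - H(Y)

First, compute H(X,Y) = 0.9416 dits

Marginal P(Y) = (5/18, 1/3, 7/18)
H(Y) = 0.4731 dits

H(X|Y) = H(X,Y) - H(Y) = 0.9416 - 0.4731 = 0.4685 dits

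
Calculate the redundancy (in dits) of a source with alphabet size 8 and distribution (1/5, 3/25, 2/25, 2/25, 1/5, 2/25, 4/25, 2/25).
0.0347 dits

Redundancy measures how far a source is from maximum entropy:
R = H_max - H(X)

Maximum entropy for 8 symbols: H_max = log_10(8) = 0.9031 dits
Actual entropy: H(X) = 0.8684 dits
Redundancy: R = 0.9031 - 0.8684 = 0.0347 dits

This redundancy represents potential for compression: the source could be compressed by 0.0347 dits per symbol.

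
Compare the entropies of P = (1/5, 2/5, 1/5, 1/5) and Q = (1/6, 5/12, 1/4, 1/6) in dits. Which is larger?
P

Computing entropies in dits:
H(P) = 0.5786
H(Q) = 0.5683

Distribution P has higher entropy.

Intuition: The distribution closer to uniform (more spread out) has higher entropy.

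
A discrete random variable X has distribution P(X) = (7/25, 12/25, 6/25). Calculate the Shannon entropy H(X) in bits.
1.5166 bits

Shannon entropy is H(X) = -Σ p(x) log p(x).

For P = (7/25, 12/25, 6/25):
H = -7/25 × log_2(7/25) -12/25 × log_2(12/25) -6/25 × log_2(6/25)
H = 1.5166 bits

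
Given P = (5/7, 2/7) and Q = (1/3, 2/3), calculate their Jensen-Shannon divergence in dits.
0.0324 dits

Jensen-Shannon divergence is:
JSD(P||Q) = 0.5 × D_KL(P||M) + 0.5 × D_KL(Q||M)
where M = 0.5 × (P + Q) is the mixture distribution.

M = 0.5 × (5/7, 2/7) + 0.5 × (1/3, 2/3) = (11/21, 10/21)

D_KL(P||M) = 0.0328 dits
D_KL(Q||M) = 0.0320 dits

JSD(P||Q) = 0.5 × 0.0328 + 0.5 × 0.0320 = 0.0324 dits

Unlike KL divergence, JSD is symmetric and bounded: 0 ≤ JSD ≤ log(2).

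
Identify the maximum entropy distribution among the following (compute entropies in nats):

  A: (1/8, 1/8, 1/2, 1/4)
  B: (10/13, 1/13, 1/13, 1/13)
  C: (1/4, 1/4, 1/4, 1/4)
C

For a discrete distribution over n outcomes, entropy is maximized by the uniform distribution.

Computing entropies:
H(A) = 1.2130 nats
H(B) = 0.7937 nats
H(C) = 1.3863 nats

The uniform distribution (where all probabilities equal 1/4) achieves the maximum entropy of log_e(4) = 1.3863 nats.

Distribution C has the highest entropy.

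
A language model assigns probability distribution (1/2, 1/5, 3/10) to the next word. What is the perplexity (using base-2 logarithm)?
2.8001

Perplexity is 2^H (or exp(H) for natural log).

First, H = -Σ p log p = 1.4855 bits
Perplexity = 2^1.4855 = 2.8001

Interpretation: The model's uncertainty is equivalent to choosing uniformly among 2.8 options.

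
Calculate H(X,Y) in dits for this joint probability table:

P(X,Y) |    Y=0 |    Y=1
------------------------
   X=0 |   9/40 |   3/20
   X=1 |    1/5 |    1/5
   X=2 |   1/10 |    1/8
0.7618 dits

Joint entropy is H(X,Y) = -Σ_{x,y} p(x,y) log p(x,y).

Summing over all non-zero entries:
H(X,Y) = -[9/40·log_10(9/40) + 3/20·log_10(3/20) + 1/5·log_10(1/5) + 1/5·log_10(1/5) + 1/10·log_10(1/10) + 1/8·log_10(1/8)]
H(X,Y) = 0.7618 dits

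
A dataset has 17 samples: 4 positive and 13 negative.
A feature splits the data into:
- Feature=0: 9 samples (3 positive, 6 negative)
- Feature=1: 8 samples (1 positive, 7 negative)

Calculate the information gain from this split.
0.0452 bits

Information Gain = H(Y) - H(Y|Feature)

Before split:
P(positive) = 4/17 = 0.2353
H(Y) = 0.7871 bits

After split:
Feature=0: H = 0.9183 bits (weight = 9/17)
Feature=1: H = 0.5436 bits (weight = 8/17)
H(Y|Feature) = (9/17)×0.9183 + (8/17)×0.5436 = 0.7420 bits

Information Gain = 0.7871 - 0.7420 = 0.0452 bits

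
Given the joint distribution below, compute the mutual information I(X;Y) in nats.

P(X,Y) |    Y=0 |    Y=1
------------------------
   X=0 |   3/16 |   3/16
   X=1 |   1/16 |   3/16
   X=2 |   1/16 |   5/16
0.0516 nats

Mutual information: I(X;Y) = H(X) + H(Y) - H(X,Y)

Marginals:
P(X) = (3/8, 1/4, 3/8), H(X) = 1.0822 nats
P(Y) = (5/16, 11/16), H(Y) = 0.6211 nats

Joint entropy: H(X,Y) = 1.6517 nats

I(X;Y) = 1.0822 + 0.6211 - 1.6517 = 0.0516 nats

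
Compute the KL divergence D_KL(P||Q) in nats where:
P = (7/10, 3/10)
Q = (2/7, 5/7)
0.3670 nats

KL divergence: D_KL(P||Q) = Σ p(x) log(p(x)/q(x))

Computing term by term:
  x=0: 7/10 × log_e[(7/10)/(2/7)] = 7/10 × 0.8961 = 0.6273
  x=1: 3/10 × log_e[(3/10)/(5/7)] = 3/10 × -0.8675 = -0.2603

D_KL(P||Q) = 0.3670 nats

Note: KL divergence is always non-negative and equals 0 iff P = Q.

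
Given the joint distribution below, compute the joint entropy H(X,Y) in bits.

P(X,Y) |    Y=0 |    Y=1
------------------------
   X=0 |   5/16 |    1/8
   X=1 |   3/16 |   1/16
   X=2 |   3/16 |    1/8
2.4300 bits

Joint entropy is H(X,Y) = -Σ_{x,y} p(x,y) log p(x,y).

Summing over all non-zero entries:
H(X,Y) = -[5/16·log_2(5/16) + 1/8·log_2(1/8) + 3/16·log_2(3/16) + 1/16·log_2(1/16) + 3/16·log_2(3/16) + 1/8·log_2(1/8)]
H(X,Y) = 2.4300 bits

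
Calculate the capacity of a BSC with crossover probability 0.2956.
0.1242 bits

For a binary symmetric channel (BSC) with error probability p:
Capacity C = 1 - H(p) bits per symbol

where H(p) = -p log₂(p) - (1-p) log₂(1-p) is the binary entropy function.

H(0.2956) = 0.8758 bits
C = 1 - 0.8758 = 0.1242 bits per symbol

This means we can reliably transmit up to 0.1242 bits of information per channel use.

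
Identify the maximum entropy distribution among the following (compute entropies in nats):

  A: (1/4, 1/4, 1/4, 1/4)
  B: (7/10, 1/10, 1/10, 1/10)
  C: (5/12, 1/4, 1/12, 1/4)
A

For a discrete distribution over n outcomes, entropy is maximized by the uniform distribution.

Computing entropies:
H(A) = 1.3863 nats
H(B) = 0.9404 nats
H(C) = 1.2650 nats

The uniform distribution (where all probabilities equal 1/4) achieves the maximum entropy of log_e(4) = 1.3863 nats.

Distribution A has the highest entropy.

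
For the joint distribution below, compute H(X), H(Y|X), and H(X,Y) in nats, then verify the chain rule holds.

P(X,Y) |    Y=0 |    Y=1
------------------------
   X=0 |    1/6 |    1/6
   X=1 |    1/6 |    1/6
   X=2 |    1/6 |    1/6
H(X,Y) = 1.7918, H(X) = 1.0986, H(Y|X) = 0.6931 (all in nats)

Chain rule: H(X,Y) = H(X) + H(Y|X)

Left side — joint entropy directly:
H(X,Y) = -Σ p(x,y) log p(x,y) = 1.7918 nats

Right side — compute H(Y|X) from the conditional distributions:
P(X) = (1/3, 1/3, 1/3), so H(X) = 1.0986 nats
H(Y|X) = Σ_x P(X=x) · H(Y|X=x):
  P(Y|X=0) = (1/2, 1/2), H(Y|X=0) = 0.6931, weight P(X=0) = 1/3
  P(Y|X=1) = (1/2, 1/2), H(Y|X=1) = 0.6931, weight P(X=1) = 1/3
  P(Y|X=2) = (1/2, 1/2), H(Y|X=2) = 0.6931, weight P(X=2) = 1/3
H(Y|X) = 0.6931 nats

H(X) + H(Y|X) = 1.0986 + 0.6931 = 1.7918 nats

Both sides equal 1.7918 nats. ✓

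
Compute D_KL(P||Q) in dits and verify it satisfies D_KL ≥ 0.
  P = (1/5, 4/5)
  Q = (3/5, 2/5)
0.1454 dits

KL divergence satisfies the Gibbs inequality: D_KL(P||Q) ≥ 0 for all distributions P, Q.

D_KL(P||Q) = Σ p(x) log(p(x)/q(x))
Term by term:
  x=0: 1/5 × log_10[(1/5)/(3/5)] = -0.0954
  x=1: 4/5 × log_10[(4/5)/(2/5)] = 0.2408
D_KL(P||Q) = 0.1454 dits

D_KL(P||Q) = 0.1454 ≥ 0 ✓

This non-negativity is a fundamental property: relative entropy cannot be negative because it measures how different Q is from P.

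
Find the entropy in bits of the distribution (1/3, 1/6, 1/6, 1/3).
1.9183 bits

Shannon entropy is H(X) = -Σ p(x) log p(x).

For P = (1/3, 1/6, 1/6, 1/3):
H = -1/3 × log_2(1/3) -1/6 × log_2(1/6) -1/6 × log_2(1/6) -1/3 × log_2(1/3)
H = 1.9183 bits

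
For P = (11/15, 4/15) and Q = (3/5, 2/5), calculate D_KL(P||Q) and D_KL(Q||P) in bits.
D_KL(P||Q) = 0.0563, D_KL(Q||P) = 0.0603

KL divergence is not symmetric: D_KL(P||Q) ≠ D_KL(Q||P) in general.

D_KL(P||Q) = 0.0563 bits
D_KL(Q||P) = 0.0603 bits

No, they are not equal!

This asymmetry is why KL divergence is not a true distance metric.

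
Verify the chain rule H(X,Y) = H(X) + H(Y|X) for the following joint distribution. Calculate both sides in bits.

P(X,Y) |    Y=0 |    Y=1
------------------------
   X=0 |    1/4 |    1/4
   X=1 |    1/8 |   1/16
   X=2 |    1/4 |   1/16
H(X,Y) = 2.3750, H(X) = 1.4772, H(Y|X) = 0.8978 (all in bits)

Chain rule: H(X,Y) = H(X) + H(Y|X)

Left side — joint entropy directly:
H(X,Y) = -Σ p(x,y) log p(x,y) = 2.3750 bits

Right side — compute H(Y|X) from the conditional distributions:
P(X) = (1/2, 3/16, 5/16), so H(X) = 1.4772 bits
H(Y|X) = Σ_x P(X=x) · H(Y|X=x):
  P(Y|X=0) = (1/2, 1/2), H(Y|X=0) = 1.0000, weight P(X=0) = 1/2
  P(Y|X=1) = (2/3, 1/3), H(Y|X=1) = 0.9183, weight P(X=1) = 3/16
  P(Y|X=2) = (4/5, 1/5), H(Y|X=2) = 0.7219, weight P(X=2) = 5/16
H(Y|X) = 0.8978 bits

H(X) + H(Y|X) = 1.4772 + 0.8978 = 2.3750 bits

Both sides equal 2.3750 bits. ✓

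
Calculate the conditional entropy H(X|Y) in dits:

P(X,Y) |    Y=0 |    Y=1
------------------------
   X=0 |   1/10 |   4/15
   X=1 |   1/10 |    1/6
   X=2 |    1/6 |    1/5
0.4669 dits

Using the chain rule: H(X|Y) = H(X,Y) - H(Y)

First, compute H(X,Y) = 0.7523 dits

Marginal P(Y) = (11/30, 19/30)
H(Y) = 0.2854 dits

H(X|Y) = H(X,Y) - H(Y) = 0.7523 - 0.2854 = 0.4669 dits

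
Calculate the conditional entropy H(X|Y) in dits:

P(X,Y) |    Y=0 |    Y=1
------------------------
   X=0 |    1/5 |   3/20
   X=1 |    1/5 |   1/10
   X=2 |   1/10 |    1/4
0.4527 dits

Using the chain rule: H(X|Y) = H(X,Y) - H(Y)

First, compute H(X,Y) = 0.7537 dits

Marginal P(Y) = (1/2, 1/2)
H(Y) = 0.3010 dits

H(X|Y) = H(X,Y) - H(Y) = 0.7537 - 0.3010 = 0.4527 dits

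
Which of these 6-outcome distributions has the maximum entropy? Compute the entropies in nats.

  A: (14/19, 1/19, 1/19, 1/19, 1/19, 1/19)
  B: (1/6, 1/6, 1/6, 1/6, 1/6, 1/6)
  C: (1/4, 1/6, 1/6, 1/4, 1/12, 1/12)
B

For a discrete distribution over n outcomes, entropy is maximized by the uniform distribution.

Computing entropies:
H(A) = 0.9999 nats
H(B) = 1.7918 nats
H(C) = 1.7046 nats

The uniform distribution (where all probabilities equal 1/6) achieves the maximum entropy of log_e(6) = 1.7918 nats.

Distribution B has the highest entropy.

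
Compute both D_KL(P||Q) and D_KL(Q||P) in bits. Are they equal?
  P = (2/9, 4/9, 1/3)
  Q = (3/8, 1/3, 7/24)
D_KL(P||Q) = 0.0809, D_KL(Q||P) = 0.0885

KL divergence is not symmetric: D_KL(P||Q) ≠ D_KL(Q||P) in general.

D_KL(P||Q) = 0.0809 bits
D_KL(Q||P) = 0.0885 bits

No, they are not equal!

This asymmetry is why KL divergence is not a true distance metric.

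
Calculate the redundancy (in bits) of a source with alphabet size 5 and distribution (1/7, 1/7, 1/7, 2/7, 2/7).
0.0860 bits

Redundancy measures how far a source is from maximum entropy:
R = H_max - H(X)

Maximum entropy for 5 symbols: H_max = log_2(5) = 2.3219 bits
Actual entropy: H(X) = 2.2359 bits
Redundancy: R = 2.3219 - 2.2359 = 0.0860 bits

This redundancy represents potential for compression: the source could be compressed by 0.0860 bits per symbol.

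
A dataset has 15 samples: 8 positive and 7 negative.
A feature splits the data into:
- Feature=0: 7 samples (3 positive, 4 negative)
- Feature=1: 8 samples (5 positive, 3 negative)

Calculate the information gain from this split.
0.0280 bits

Information Gain = H(Y) - H(Y|Feature)

Before split:
P(positive) = 8/15 = 0.5333
H(Y) = 0.9968 bits

After split:
Feature=0: H = 0.9852 bits (weight = 7/15)
Feature=1: H = 0.9544 bits (weight = 8/15)
H(Y|Feature) = (7/15)×0.9852 + (8/15)×0.9544 = 0.9688 bits

Information Gain = 0.9968 - 0.9688 = 0.0280 bits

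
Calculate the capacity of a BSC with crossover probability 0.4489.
0.0075 bits

For a binary symmetric channel (BSC) with error probability p:
Capacity C = 1 - H(p) bits per symbol

where H(p) = -p log₂(p) - (1-p) log₂(1-p) is the binary entropy function.

H(0.4489) = 0.9925 bits
C = 1 - 0.9925 = 0.0075 bits per symbol

This means we can reliably transmit up to 0.0075 bits of information per channel use.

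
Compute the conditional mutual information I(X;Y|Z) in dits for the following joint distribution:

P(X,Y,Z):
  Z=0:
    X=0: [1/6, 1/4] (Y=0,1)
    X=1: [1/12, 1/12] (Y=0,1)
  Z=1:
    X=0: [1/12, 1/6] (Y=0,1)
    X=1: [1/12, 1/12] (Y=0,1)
0.0036 dits

Conditional mutual information: I(X;Y|Z) = H(X|Z) + H(Y|Z) - H(X,Y|Z)

H(Z) = 0.2950
H(X,Z) = 0.5683 → H(X|Z) = 0.2734
H(Y,Z) = 0.5898 → H(Y|Z) = 0.2948
H(X,Y,Z) = 0.8596 → H(X,Y|Z) = 0.5646

I(X;Y|Z) = 0.2734 + 0.2948 - 0.5646 = 0.0036 dits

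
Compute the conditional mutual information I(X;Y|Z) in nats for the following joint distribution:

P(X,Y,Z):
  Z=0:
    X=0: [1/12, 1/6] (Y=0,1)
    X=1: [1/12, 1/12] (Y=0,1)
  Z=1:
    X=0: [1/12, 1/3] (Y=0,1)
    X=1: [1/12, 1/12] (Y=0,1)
0.0307 nats

Conditional mutual information: I(X;Y|Z) = H(X|Z) + H(Y|Z) - H(X,Y|Z)

H(Z) = 0.6792
H(X,Z) = 1.3086 → H(X|Z) = 0.6294
H(Y,Z) = 1.3086 → H(Y|Z) = 0.6294
H(X,Y,Z) = 1.9073 → H(X,Y|Z) = 1.2281

I(X;Y|Z) = 0.6294 + 0.6294 - 1.2281 = 0.0307 nats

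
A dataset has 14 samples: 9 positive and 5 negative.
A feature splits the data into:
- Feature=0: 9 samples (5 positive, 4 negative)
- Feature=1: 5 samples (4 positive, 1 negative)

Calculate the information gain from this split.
0.0453 bits

Information Gain = H(Y) - H(Y|Feature)

Before split:
P(positive) = 9/14 = 0.6429
H(Y) = 0.9403 bits

After split:
Feature=0: H = 0.9911 bits (weight = 9/14)
Feature=1: H = 0.7219 bits (weight = 5/14)
H(Y|Feature) = (9/14)×0.9911 + (5/14)×0.7219 = 0.8950 bits

Information Gain = 0.9403 - 0.8950 = 0.0453 bits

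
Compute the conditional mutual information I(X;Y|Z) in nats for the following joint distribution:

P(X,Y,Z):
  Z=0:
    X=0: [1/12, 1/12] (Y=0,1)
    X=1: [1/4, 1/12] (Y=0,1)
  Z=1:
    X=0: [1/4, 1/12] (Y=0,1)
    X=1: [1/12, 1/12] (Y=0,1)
0.0306 nats

Conditional mutual information: I(X;Y|Z) = H(X|Z) + H(Y|Z) - H(X,Y|Z)

H(Z) = 0.6931
H(X,Z) = 1.3297 → H(X|Z) = 0.6365
H(Y,Z) = 1.3297 → H(Y|Z) = 0.6365
H(X,Y,Z) = 1.9356 → H(X,Y|Z) = 1.2425

I(X;Y|Z) = 0.6365 + 0.6365 - 1.2425 = 0.0306 nats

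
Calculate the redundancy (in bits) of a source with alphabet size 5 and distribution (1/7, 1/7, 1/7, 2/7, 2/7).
0.0860 bits

Redundancy measures how far a source is from maximum entropy:
R = H_max - H(X)

Maximum entropy for 5 symbols: H_max = log_2(5) = 2.3219 bits
Actual entropy: H(X) = 2.2359 bits
Redundancy: R = 2.3219 - 2.2359 = 0.0860 bits

This redundancy represents potential for compression: the source could be compressed by 0.0860 bits per symbol.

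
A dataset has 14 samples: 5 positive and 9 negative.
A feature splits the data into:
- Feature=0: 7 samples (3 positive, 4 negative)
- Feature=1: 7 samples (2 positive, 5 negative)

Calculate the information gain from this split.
0.0161 bits

Information Gain = H(Y) - H(Y|Feature)

Before split:
P(positive) = 5/14 = 0.3571
H(Y) = 0.9403 bits

After split:
Feature=0: H = 0.9852 bits (weight = 7/14)
Feature=1: H = 0.8631 bits (weight = 7/14)
H(Y|Feature) = (7/14)×0.9852 + (7/14)×0.8631 = 0.9242 bits

Information Gain = 0.9403 - 0.9242 = 0.0161 bits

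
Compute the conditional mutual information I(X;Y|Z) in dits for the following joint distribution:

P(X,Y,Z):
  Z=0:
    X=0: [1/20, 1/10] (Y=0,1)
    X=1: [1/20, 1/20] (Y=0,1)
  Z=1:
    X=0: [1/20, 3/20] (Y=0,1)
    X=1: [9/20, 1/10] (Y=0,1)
0.0467 dits

Conditional mutual information: I(X;Y|Z) = H(X|Z) + H(Y|Z) - H(X,Y|Z)

H(Z) = 0.2442
H(X,Z) = 0.5062 → H(X|Z) = 0.2620
H(Y,Z) = 0.5246 → H(Y|Z) = 0.2804
H(X,Y,Z) = 0.7398 → H(X,Y|Z) = 0.4956

I(X;Y|Z) = 0.2620 + 0.2804 - 0.4956 = 0.0467 dits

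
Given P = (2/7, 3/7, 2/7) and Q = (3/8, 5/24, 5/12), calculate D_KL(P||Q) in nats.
0.1236 nats

KL divergence: D_KL(P||Q) = Σ p(x) log(p(x)/q(x))

Computing term by term:
  x=0: 2/7 × log_e[(2/7)/(3/8)] = 2/7 × -0.2719 = -0.0777
  x=1: 3/7 × log_e[(3/7)/(5/24)] = 3/7 × 0.7213 = 0.3091
  x=2: 2/7 × log_e[(2/7)/(5/12)] = 2/7 × -0.3773 = -0.1078

D_KL(P||Q) = 0.1236 nats

Note: KL divergence is always non-negative and equals 0 iff P = Q.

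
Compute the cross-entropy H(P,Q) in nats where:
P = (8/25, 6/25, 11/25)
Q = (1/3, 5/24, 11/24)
1.0713 nats

Cross-entropy: H(P,Q) = -Σ p(x) log q(x)

Alternatively: H(P,Q) = H(P) + D_KL(P||Q)
H(P) = 1.0684 nats
D_KL(P||Q) = 0.0029 nats

H(P,Q) = 1.0684 + 0.0029 = 1.0713 nats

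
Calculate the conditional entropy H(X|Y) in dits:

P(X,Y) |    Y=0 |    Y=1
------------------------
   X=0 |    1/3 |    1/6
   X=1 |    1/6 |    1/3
0.2764 dits

Using the chain rule: H(X|Y) = H(X,Y) - H(Y)

First, compute H(X,Y) = 0.5775 dits

Marginal P(Y) = (1/2, 1/2)
H(Y) = 0.3010 dits

H(X|Y) = H(X,Y) - H(Y) = 0.5775 - 0.3010 = 0.2764 dits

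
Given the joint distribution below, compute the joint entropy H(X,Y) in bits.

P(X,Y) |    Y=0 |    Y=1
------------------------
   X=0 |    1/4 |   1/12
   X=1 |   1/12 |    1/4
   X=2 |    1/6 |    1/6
2.4591 bits

Joint entropy is H(X,Y) = -Σ_{x,y} p(x,y) log p(x,y).

Summing over all non-zero entries:
H(X,Y) = -[1/4·log_2(1/4) + 1/12·log_2(1/12) + 1/12·log_2(1/12) + 1/4·log_2(1/4) + 1/6·log_2(1/6) + 1/6·log_2(1/6)]
H(X,Y) = 2.4591 bits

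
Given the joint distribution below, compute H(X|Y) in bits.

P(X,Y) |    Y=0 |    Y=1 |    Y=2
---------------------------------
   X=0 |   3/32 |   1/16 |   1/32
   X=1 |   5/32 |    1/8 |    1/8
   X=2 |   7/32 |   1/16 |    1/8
1.4724 bits

Using the chain rule: H(X|Y) = H(X,Y) - H(Y)

First, compute H(X,Y) = 2.9995 bits

Marginal P(Y) = (15/32, 1/4, 9/32)
H(Y) = 1.5271 bits

H(X|Y) = H(X,Y) - H(Y) = 2.9995 - 1.5271 = 1.4724 bits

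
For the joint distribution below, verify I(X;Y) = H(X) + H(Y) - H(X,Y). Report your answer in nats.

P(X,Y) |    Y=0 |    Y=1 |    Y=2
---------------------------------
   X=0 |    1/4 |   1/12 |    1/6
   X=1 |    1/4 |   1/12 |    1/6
I(X;Y) = 0.0000 nats

Mutual information has multiple equivalent forms:
- I(X;Y) = H(X) - H(X|Y)
- I(X;Y) = H(Y) - H(Y|X)
- I(X;Y) = H(X) + H(Y) - H(X,Y)

Computing all quantities:
H(X) = 0.6931, H(Y) = 1.0114, H(X,Y) = 1.7046
H(X|Y) = 0.6931, H(Y|X) = 1.0114

Verification:
H(X) - H(X|Y) = 0.6931 - 0.6931 = 0.0000
H(Y) - H(Y|X) = 1.0114 - 1.0114 = 0.0000
H(X) + H(Y) - H(X,Y) = 0.6931 + 1.0114 - 1.7046 = 0.0000

All forms give I(X;Y) = 0.0000 nats. ✓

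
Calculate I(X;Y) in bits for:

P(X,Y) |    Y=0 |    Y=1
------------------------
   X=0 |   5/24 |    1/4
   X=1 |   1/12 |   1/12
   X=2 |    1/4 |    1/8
0.0284 bits

Mutual information: I(X;Y) = H(X) + H(Y) - H(X,Y)

Marginals:
P(X) = (11/24, 1/6, 3/8), H(X) = 1.4773 bits
P(Y) = (13/24, 11/24), H(Y) = 0.9950 bits

Joint entropy: H(X,Y) = 2.4440 bits

I(X;Y) = 1.4773 + 0.9950 - 2.4440 = 0.0284 bits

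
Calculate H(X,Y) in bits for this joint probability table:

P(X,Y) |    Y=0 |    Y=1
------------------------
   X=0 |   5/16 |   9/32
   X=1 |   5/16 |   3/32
1.8837 bits

Joint entropy is H(X,Y) = -Σ_{x,y} p(x,y) log p(x,y).

Summing over all non-zero entries:
H(X,Y) = -[5/16·log_2(5/16) + 9/32·log_2(9/32) + 5/16·log_2(5/16) + 3/32·log_2(3/32)]
H(X,Y) = 1.8837 bits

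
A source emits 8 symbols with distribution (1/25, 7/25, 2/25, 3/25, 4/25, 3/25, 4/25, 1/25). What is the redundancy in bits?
0.2426 bits

Redundancy measures how far a source is from maximum entropy:
R = H_max - H(X)

Maximum entropy for 8 symbols: H_max = log_2(8) = 3.0000 bits
Actual entropy: H(X) = 2.7574 bits
Redundancy: R = 3.0000 - 2.7574 = 0.2426 bits

This redundancy represents potential for compression: the source could be compressed by 0.2426 bits per symbol.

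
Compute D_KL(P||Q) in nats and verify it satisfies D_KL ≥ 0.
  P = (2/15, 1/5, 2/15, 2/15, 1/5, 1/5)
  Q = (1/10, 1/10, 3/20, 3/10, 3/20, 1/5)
0.1107 nats

KL divergence satisfies the Gibbs inequality: D_KL(P||Q) ≥ 0 for all distributions P, Q.

D_KL(P||Q) = Σ p(x) log(p(x)/q(x))
Term by term:
  x=0: 2/15 × log_e[(2/15)/(1/10)] = 0.0384
  x=1: 1/5 × log_e[(1/5)/(1/10)] = 0.1386
  x=2: 2/15 × log_e[(2/15)/(3/20)] = -0.0157
  x=3: 2/15 × log_e[(2/15)/(3/10)] = -0.1081
  x=4: 1/5 × log_e[(1/5)/(3/20)] = 0.0575
  x=5: 1/5 × log_e[(1/5)/(1/5)] = 0.0000
D_KL(P||Q) = 0.1107 nats

D_KL(P||Q) = 0.1107 ≥ 0 ✓

This non-negativity is a fundamental property: relative entropy cannot be negative because it measures how different Q is from P.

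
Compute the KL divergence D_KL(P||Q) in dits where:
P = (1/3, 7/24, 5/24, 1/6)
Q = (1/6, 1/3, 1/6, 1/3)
0.0534 dits

KL divergence: D_KL(P||Q) = Σ p(x) log(p(x)/q(x))

Computing term by term:
  x=0: 1/3 × log_10[(1/3)/(1/6)] = 1/3 × 0.3010 = 0.1003
  x=1: 7/24 × log_10[(7/24)/(1/3)] = 7/24 × -0.0580 = -0.0169
  x=2: 5/24 × log_10[(5/24)/(1/6)] = 5/24 × 0.0969 = 0.0202
  x=3: 1/6 × log_10[(1/6)/(1/3)] = 1/6 × -0.3010 = -0.0502

D_KL(P||Q) = 0.0534 dits

Note: KL divergence is always non-negative and equals 0 iff P = Q.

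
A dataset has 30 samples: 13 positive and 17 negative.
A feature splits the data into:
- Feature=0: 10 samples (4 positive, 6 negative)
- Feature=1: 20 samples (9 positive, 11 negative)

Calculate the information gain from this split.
0.0016 bits

Information Gain = H(Y) - H(Y|Feature)

Before split:
P(positive) = 13/30 = 0.4333
H(Y) = 0.9871 bits

After split:
Feature=0: H = 0.9710 bits (weight = 10/30)
Feature=1: H = 0.9928 bits (weight = 20/30)
H(Y|Feature) = (10/30)×0.9710 + (20/30)×0.9928 = 0.9855 bits

Information Gain = 0.9871 - 0.9855 = 0.0016 bits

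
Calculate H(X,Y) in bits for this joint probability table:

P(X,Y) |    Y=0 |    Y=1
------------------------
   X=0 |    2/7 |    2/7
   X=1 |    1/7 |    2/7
1.9502 bits

Joint entropy is H(X,Y) = -Σ_{x,y} p(x,y) log p(x,y).

Summing over all non-zero entries:
H(X,Y) = -[2/7·log_2(2/7) + 2/7·log_2(2/7) + 1/7·log_2(1/7) + 2/7·log_2(2/7)]
H(X,Y) = 1.9502 bits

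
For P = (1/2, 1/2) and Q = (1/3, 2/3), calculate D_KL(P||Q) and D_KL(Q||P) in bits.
D_KL(P||Q) = 0.0850, D_KL(Q||P) = 0.0817

KL divergence is not symmetric: D_KL(P||Q) ≠ D_KL(Q||P) in general.

D_KL(P||Q) = 0.0850 bits
D_KL(Q||P) = 0.0817 bits

No, they are not equal!

This asymmetry is why KL divergence is not a true distance metric.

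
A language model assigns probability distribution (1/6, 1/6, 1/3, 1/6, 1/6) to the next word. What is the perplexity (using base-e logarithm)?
4.7622

Perplexity is e^H (or exp(H) for natural log).

First, H = -Σ p log p = 1.5607 nats
Perplexity = e^1.5607 = 4.7622

Interpretation: The model's uncertainty is equivalent to choosing uniformly among 4.8 options.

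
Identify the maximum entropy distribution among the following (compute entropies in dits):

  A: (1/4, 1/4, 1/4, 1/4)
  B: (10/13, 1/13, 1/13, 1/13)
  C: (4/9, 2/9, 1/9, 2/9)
A

For a discrete distribution over n outcomes, entropy is maximized by the uniform distribution.

Computing entropies:
H(A) = 0.6021 dits
H(B) = 0.3447 dits
H(C) = 0.5529 dits

The uniform distribution (where all probabilities equal 1/4) achieves the maximum entropy of log_10(4) = 0.6021 dits.

Distribution A has the highest entropy.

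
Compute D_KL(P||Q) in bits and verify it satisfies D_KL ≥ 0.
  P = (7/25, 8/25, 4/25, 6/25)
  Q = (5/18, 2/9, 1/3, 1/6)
0.1284 bits

KL divergence satisfies the Gibbs inequality: D_KL(P||Q) ≥ 0 for all distributions P, Q.

D_KL(P||Q) = Σ p(x) log(p(x)/q(x))
Term by term:
  x=0: 7/25 × log_2[(7/25)/(5/18)] = 0.0032
  x=1: 8/25 × log_2[(8/25)/(2/9)] = 0.1683
  x=2: 4/25 × log_2[(4/25)/(1/3)] = -0.1694
  x=3: 6/25 × log_2[(6/25)/(1/6)] = 0.1263
D_KL(P||Q) = 0.1284 bits

D_KL(P||Q) = 0.1284 ≥ 0 ✓

This non-negativity is a fundamental property: relative entropy cannot be negative because it measures how different Q is from P.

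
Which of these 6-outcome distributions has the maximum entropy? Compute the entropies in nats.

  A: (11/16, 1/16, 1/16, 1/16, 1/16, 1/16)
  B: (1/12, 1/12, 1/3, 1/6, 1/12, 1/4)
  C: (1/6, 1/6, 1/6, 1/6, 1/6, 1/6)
C

For a discrete distribution over n outcomes, entropy is maximized by the uniform distribution.

Computing entropies:
H(A) = 1.1240 nats
H(B) = 1.6326 nats
H(C) = 1.7918 nats

The uniform distribution (where all probabilities equal 1/6) achieves the maximum entropy of log_e(6) = 1.7918 nats.

Distribution C has the highest entropy.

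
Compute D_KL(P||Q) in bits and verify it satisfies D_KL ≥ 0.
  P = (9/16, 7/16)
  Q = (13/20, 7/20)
0.0235 bits

KL divergence satisfies the Gibbs inequality: D_KL(P||Q) ≥ 0 for all distributions P, Q.

D_KL(P||Q) = Σ p(x) log(p(x)/q(x))
Term by term:
  x=0: 9/16 × log_2[(9/16)/(13/20)] = -0.1173
  x=1: 7/16 × log_2[(7/16)/(7/20)] = 0.1408
D_KL(P||Q) = 0.0235 bits

D_KL(P||Q) = 0.0235 ≥ 0 ✓

This non-negativity is a fundamental property: relative entropy cannot be negative because it measures how different Q is from P.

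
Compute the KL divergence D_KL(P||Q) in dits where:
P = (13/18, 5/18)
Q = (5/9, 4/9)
0.0256 dits

KL divergence: D_KL(P||Q) = Σ p(x) log(p(x)/q(x))

Computing term by term:
  x=0: 13/18 × log_10[(13/18)/(5/9)] = 13/18 × 0.1139 = 0.0823
  x=1: 5/18 × log_10[(5/18)/(4/9)] = 5/18 × -0.2041 = -0.0567

D_KL(P||Q) = 0.0256 dits

Note: KL divergence is always non-negative and equals 0 iff P = Q.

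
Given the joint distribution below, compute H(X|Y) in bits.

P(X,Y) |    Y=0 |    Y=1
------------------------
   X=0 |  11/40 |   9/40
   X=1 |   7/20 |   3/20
0.9826 bits

Using the chain rule: H(X|Y) = H(X,Y) - H(Y)

First, compute H(X,Y) = 1.9370 bits

Marginal P(Y) = (5/8, 3/8)
H(Y) = 0.9544 bits

H(X|Y) = H(X,Y) - H(Y) = 1.9370 - 0.9544 = 0.9826 bits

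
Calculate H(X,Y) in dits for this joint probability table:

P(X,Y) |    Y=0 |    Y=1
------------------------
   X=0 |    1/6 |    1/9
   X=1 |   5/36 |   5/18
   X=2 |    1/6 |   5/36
0.7581 dits

Joint entropy is H(X,Y) = -Σ_{x,y} p(x,y) log p(x,y).

Summing over all non-zero entries:
H(X,Y) = -[1/6·log_10(1/6) + 1/9·log_10(1/9) + 5/36·log_10(5/36) + 5/18·log_10(5/18) + 1/6·log_10(1/6) + 5/36·log_10(5/36)]
H(X,Y) = 0.7581 dits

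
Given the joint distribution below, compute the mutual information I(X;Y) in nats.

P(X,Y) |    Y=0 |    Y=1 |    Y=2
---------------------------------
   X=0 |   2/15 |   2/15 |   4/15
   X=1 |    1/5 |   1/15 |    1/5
0.0206 nats

Mutual information: I(X;Y) = H(X) + H(Y) - H(X,Y)

Marginals:
P(X) = (8/15, 7/15), H(X) = 0.6909 nats
P(Y) = (1/3, 1/5, 7/15), H(Y) = 1.0438 nats

Joint entropy: H(X,Y) = 1.7141 nats

I(X;Y) = 0.6909 + 1.0438 - 1.7141 = 0.0206 nats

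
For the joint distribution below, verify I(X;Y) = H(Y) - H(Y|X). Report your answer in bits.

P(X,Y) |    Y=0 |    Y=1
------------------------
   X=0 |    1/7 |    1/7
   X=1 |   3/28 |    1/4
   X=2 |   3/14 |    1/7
I(X;Y) = 0.0491 bits

Mutual information has multiple equivalent forms:
- I(X;Y) = H(X) - H(X|Y)
- I(X;Y) = H(Y) - H(Y|X)
- I(X;Y) = H(X) + H(Y) - H(X,Y)

Computing all quantities:
H(X) = 1.5774, H(Y) = 0.9963, H(X,Y) = 2.5246
H(X|Y) = 1.5283, H(Y|X) = 0.9472

Verification:
H(X) - H(X|Y) = 1.5774 - 1.5283 = 0.0491
H(Y) - H(Y|X) = 0.9963 - 0.9472 = 0.0491
H(X) + H(Y) - H(X,Y) = 1.5774 + 0.9963 - 2.5246 = 0.0491

All forms give I(X;Y) = 0.0491 bits. ✓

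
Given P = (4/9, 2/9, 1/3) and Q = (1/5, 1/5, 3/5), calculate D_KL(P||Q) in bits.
0.2631 bits

KL divergence: D_KL(P||Q) = Σ p(x) log(p(x)/q(x))

Computing term by term:
  x=0: 4/9 × log_2[(4/9)/(1/5)] = 4/9 × 1.1520 = 0.5120
  x=1: 2/9 × log_2[(2/9)/(1/5)] = 2/9 × 0.1520 = 0.0338
  x=2: 1/3 × log_2[(1/3)/(3/5)] = 1/3 × -0.8480 = -0.2827

D_KL(P||Q) = 0.2631 bits

Note: KL divergence is always non-negative and equals 0 iff P = Q.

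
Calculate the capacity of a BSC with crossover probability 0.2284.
0.2248 bits

For a binary symmetric channel (BSC) with error probability p:
Capacity C = 1 - H(p) bits per symbol

where H(p) = -p log₂(p) - (1-p) log₂(1-p) is the binary entropy function.

H(0.2284) = 0.7752 bits
C = 1 - 0.7752 = 0.2248 bits per symbol

This means we can reliably transmit up to 0.2248 bits of information per channel use.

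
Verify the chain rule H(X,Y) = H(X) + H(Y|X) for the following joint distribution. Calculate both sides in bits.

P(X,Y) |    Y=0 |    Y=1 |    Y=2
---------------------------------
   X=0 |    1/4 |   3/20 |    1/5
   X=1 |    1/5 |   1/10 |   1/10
H(X,Y) = 2.5037, H(X) = 0.9710, H(Y|X) = 1.5328 (all in bits)

Chain rule: H(X,Y) = H(X) + H(Y|X)

Left side — joint entropy directly:
H(X,Y) = -Σ p(x,y) log p(x,y) = 2.5037 bits

Right side — compute H(Y|X) from the conditional distributions:
P(X) = (3/5, 2/5), so H(X) = 0.9710 bits
H(Y|X) = Σ_x P(X=x) · H(Y|X=x):
  P(Y|X=0) = (5/12, 1/4, 1/3), H(Y|X=0) = 1.5546, weight P(X=0) = 3/5
  P(Y|X=1) = (1/2, 1/4, 1/4), H(Y|X=1) = 1.5000, weight P(X=1) = 2/5
H(Y|X) = 1.5328 bits

H(X) + H(Y|X) = 0.9710 + 1.5328 = 2.5037 bits

Both sides equal 2.5037 bits. ✓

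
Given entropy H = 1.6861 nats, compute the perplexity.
5.3984

Perplexity is e^H (or exp(H) for natural log).

H = 1.6861 nats
Perplexity = e^1.6861 = 5.3984

Interpretation: The model's uncertainty is equivalent to choosing uniformly among 5.4 options.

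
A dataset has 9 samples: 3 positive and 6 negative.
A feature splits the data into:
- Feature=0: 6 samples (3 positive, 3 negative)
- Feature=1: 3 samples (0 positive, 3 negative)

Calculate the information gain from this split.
0.2516 bits

Information Gain = H(Y) - H(Y|Feature)

Before split:
P(positive) = 3/9 = 0.3333
H(Y) = 0.9183 bits

After split:
Feature=0: H = 1.0000 bits (weight = 6/9)
Feature=1: H = 0.0000 bits (weight = 3/9)
H(Y|Feature) = (6/9)×1.0000 + (3/9)×0.0000 = 0.6667 bits

Information Gain = 0.9183 - 0.6667 = 0.2516 bits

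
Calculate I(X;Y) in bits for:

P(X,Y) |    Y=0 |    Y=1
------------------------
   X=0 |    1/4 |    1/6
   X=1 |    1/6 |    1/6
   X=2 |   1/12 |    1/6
0.0325 bits

Mutual information: I(X;Y) = H(X) + H(Y) - H(X,Y)

Marginals:
P(X) = (5/12, 1/3, 1/4), H(X) = 1.5546 bits
P(Y) = (1/2, 1/2), H(Y) = 1.0000 bits

Joint entropy: H(X,Y) = 2.5221 bits

I(X;Y) = 1.5546 + 1.0000 - 2.5221 = 0.0325 bits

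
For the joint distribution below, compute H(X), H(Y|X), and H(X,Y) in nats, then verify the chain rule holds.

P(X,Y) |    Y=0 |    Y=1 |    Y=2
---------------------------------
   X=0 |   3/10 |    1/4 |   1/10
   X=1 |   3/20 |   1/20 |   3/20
H(X,Y) = 1.6569, H(X) = 0.6474, H(Y|X) = 1.0095 (all in nats)

Chain rule: H(X,Y) = H(X) + H(Y|X)

Left side — joint entropy directly:
H(X,Y) = -Σ p(x,y) log p(x,y) = 1.6569 nats

Right side — compute H(Y|X) from the conditional distributions:
P(X) = (13/20, 7/20), so H(X) = 0.6474 nats
H(Y|X) = Σ_x P(X=x) · H(Y|X=x):
  P(Y|X=0) = (6/13, 5/13, 2/13), H(Y|X=0) = 1.0123, weight P(X=0) = 13/20
  P(Y|X=1) = (3/7, 1/7, 3/7), H(Y|X=1) = 1.0042, weight P(X=1) = 7/20
H(Y|X) = 1.0095 nats

H(X) + H(Y|X) = 0.6474 + 1.0095 = 1.6569 nats

Both sides equal 1.6569 nats. ✓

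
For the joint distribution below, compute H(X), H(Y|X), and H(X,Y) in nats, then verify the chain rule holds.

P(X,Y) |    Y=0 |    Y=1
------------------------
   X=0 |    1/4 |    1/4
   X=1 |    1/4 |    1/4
H(X,Y) = 1.3863, H(X) = 0.6931, H(Y|X) = 0.6931 (all in nats)

Chain rule: H(X,Y) = H(X) + H(Y|X)

Left side — joint entropy directly:
H(X,Y) = -Σ p(x,y) log p(x,y) = 1.3863 nats

Right side — compute H(Y|X) from the conditional distributions:
P(X) = (1/2, 1/2), so H(X) = 0.6931 nats
H(Y|X) = Σ_x P(X=x) · H(Y|X=x):
  P(Y|X=0) = (1/2, 1/2), H(Y|X=0) = 0.6931, weight P(X=0) = 1/2
  P(Y|X=1) = (1/2, 1/2), H(Y|X=1) = 0.6931, weight P(X=1) = 1/2
H(Y|X) = 0.6931 nats

H(X) + H(Y|X) = 0.6931 + 0.6931 = 1.3863 nats

Both sides equal 1.3863 nats. ✓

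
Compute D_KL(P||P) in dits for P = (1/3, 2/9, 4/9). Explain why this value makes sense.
0.0000 dits

KL divergence satisfies the Gibbs inequality: D_KL(P||Q) ≥ 0 for all distributions P, Q.

D_KL(P||Q) = Σ p(x) log(p(x)/q(x))
Each term is p(x) × log_10(p(x)/p(x)) = p(x) × log_10(1) = 0, so the sum is 0.
D_KL(P||Q) = 0.0000 dits

When P = Q, the KL divergence is exactly 0, as there is no 'divergence' between identical distributions.

This non-negativity is a fundamental property: relative entropy cannot be negative because it measures how different Q is from P.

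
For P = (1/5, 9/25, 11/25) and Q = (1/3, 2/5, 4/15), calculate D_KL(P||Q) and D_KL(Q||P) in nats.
D_KL(P||Q) = 0.0802, D_KL(Q||P) = 0.0789

KL divergence is not symmetric: D_KL(P||Q) ≠ D_KL(Q||P) in general.

D_KL(P||Q) = 0.0802 nats
D_KL(Q||P) = 0.0789 nats

No, they are not equal!

This asymmetry is why KL divergence is not a true distance metric.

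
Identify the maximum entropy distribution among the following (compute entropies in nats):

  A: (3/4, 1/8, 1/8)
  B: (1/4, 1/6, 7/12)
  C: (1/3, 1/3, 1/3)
C

For a discrete distribution over n outcomes, entropy is maximized by the uniform distribution.

Computing entropies:
H(A) = 0.7356 nats
H(B) = 0.9596 nats
H(C) = 1.0986 nats

The uniform distribution (where all probabilities equal 1/3) achieves the maximum entropy of log_e(3) = 1.0986 nats.

Distribution C has the highest entropy.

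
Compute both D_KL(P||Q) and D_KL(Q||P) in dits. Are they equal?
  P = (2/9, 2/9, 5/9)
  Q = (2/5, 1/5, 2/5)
D_KL(P||Q) = 0.0327, D_KL(Q||P) = 0.0359

KL divergence is not symmetric: D_KL(P||Q) ≠ D_KL(Q||P) in general.

D_KL(P||Q) = 0.0327 dits
D_KL(Q||P) = 0.0359 dits

No, they are not equal!

This asymmetry is why KL divergence is not a true distance metric.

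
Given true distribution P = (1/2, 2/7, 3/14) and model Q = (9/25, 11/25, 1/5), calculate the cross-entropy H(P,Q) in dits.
0.4735 dits

Cross-entropy: H(P,Q) = -Σ p(x) log q(x)

Alternatively: H(P,Q) = H(P) + D_KL(P||Q)
H(P) = 0.4493 dits
D_KL(P||Q) = 0.0242 dits

H(P,Q) = 0.4493 + 0.0242 = 0.4735 dits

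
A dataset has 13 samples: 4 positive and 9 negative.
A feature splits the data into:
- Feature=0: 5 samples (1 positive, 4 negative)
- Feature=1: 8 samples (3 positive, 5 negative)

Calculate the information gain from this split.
0.0255 bits

Information Gain = H(Y) - H(Y|Feature)

Before split:
P(positive) = 4/13 = 0.3077
H(Y) = 0.8905 bits

After split:
Feature=0: H = 0.7219 bits (weight = 5/13)
Feature=1: H = 0.9544 bits (weight = 8/13)
H(Y|Feature) = (5/13)×0.7219 + (8/13)×0.9544 = 0.8650 bits

Information Gain = 0.8905 - 0.8650 = 0.0255 bits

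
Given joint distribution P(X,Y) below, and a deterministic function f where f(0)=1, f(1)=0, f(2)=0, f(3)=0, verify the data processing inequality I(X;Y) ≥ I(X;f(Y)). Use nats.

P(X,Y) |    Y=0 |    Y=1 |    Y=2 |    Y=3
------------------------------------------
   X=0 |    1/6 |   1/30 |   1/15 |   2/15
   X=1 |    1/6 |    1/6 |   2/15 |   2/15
I(X;Y) = 0.0397, I(X;f(Y)) = 0.0103, inequality holds: 0.0397 ≥ 0.0103

Data Processing Inequality: For any Markov chain X → Y → Z, we have I(X;Y) ≥ I(X;Z).

Here Z = f(Y) is a deterministic function of Y, forming X → Y → Z.

Original I(X;Y) = 0.0397 nats

After applying f:
P(X,Z) where Z=f(Y):
- P(X,Z=0) = P(X,Y=1) + P(X,Y=2) + P(X,Y=3)
- P(X,Z=1) = P(X,Y=0)

I(X;Z) = I(X;f(Y)) = 0.0103 nats

Verification: 0.0397 ≥ 0.0103 ✓

Information cannot be created by processing; the function f can only lose information about X.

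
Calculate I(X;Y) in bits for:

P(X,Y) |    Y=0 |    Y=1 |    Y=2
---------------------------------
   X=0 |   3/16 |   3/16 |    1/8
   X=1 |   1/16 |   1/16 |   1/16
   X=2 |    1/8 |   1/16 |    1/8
0.0260 bits

Mutual information: I(X;Y) = H(X) + H(Y) - H(X,Y)

Marginals:
P(X) = (1/2, 3/16, 5/16), H(X) = 1.4772 bits
P(Y) = (3/8, 5/16, 5/16), H(Y) = 1.5794 bits

Joint entropy: H(X,Y) = 3.0306 bits

I(X;Y) = 1.4772 + 1.5794 - 3.0306 = 0.0260 bits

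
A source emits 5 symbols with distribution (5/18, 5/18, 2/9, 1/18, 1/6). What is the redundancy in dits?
0.0453 dits

Redundancy measures how far a source is from maximum entropy:
R = H_max - H(X)

Maximum entropy for 5 symbols: H_max = log_10(5) = 0.6990 dits
Actual entropy: H(X) = 0.6536 dits
Redundancy: R = 0.6990 - 0.6536 = 0.0453 dits

This redundancy represents potential for compression: the source could be compressed by 0.0453 dits per symbol.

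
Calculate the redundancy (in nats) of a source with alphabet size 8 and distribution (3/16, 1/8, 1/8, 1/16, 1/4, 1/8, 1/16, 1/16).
0.1193 nats

Redundancy measures how far a source is from maximum entropy:
R = H_max - H(X)

Maximum entropy for 8 symbols: H_max = log_e(8) = 2.0794 nats
Actual entropy: H(X) = 1.9601 nats
Redundancy: R = 2.0794 - 1.9601 = 0.1193 nats

This redundancy represents potential for compression: the source could be compressed by 0.1193 nats per symbol.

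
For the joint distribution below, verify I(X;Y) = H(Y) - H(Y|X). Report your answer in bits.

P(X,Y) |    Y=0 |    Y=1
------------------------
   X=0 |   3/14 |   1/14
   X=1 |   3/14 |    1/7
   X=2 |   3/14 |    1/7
I(X;Y) = 0.0150 bits

Mutual information has multiple equivalent forms:
- I(X;Y) = H(X) - H(X|Y)
- I(X;Y) = H(Y) - H(Y|X)
- I(X;Y) = H(X) + H(Y) - H(X,Y)

Computing all quantities:
H(X) = 1.5774, H(Y) = 0.9403, H(X,Y) = 2.5027
H(X|Y) = 1.5625, H(Y|X) = 0.9253

Verification:
H(X) - H(X|Y) = 1.5774 - 1.5625 = 0.0150
H(Y) - H(Y|X) = 0.9403 - 0.9253 = 0.0150
H(X) + H(Y) - H(X,Y) = 1.5774 + 0.9403 - 2.5027 = 0.0150

All forms give I(X;Y) = 0.0150 bits. ✓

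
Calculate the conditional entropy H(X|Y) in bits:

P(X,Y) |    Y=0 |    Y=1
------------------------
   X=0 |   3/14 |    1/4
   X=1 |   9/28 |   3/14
0.9825 bits

Using the chain rule: H(X|Y) = H(X,Y) - H(Y)

First, compute H(X,Y) = 1.9788 bits

Marginal P(Y) = (15/28, 13/28)
H(Y) = 0.9963 bits

H(X|Y) = H(X,Y) - H(Y) = 1.9788 - 0.9963 = 0.9825 bits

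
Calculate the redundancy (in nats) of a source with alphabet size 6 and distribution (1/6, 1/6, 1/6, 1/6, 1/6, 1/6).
0.0000 nats

Redundancy measures how far a source is from maximum entropy:
R = H_max - H(X)

Maximum entropy for 6 symbols: H_max = log_e(6) = 1.7918 nats
Actual entropy: H(X) = 1.7918 nats
Redundancy: R = 1.7918 - 1.7918 = 0.0000 nats

This redundancy represents potential for compression: the source could be compressed by 0.0000 nats per symbol.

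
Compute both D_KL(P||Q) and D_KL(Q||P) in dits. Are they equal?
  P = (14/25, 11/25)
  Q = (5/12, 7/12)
D_KL(P||Q) = 0.0180, D_KL(Q||P) = 0.0179

KL divergence is not symmetric: D_KL(P||Q) ≠ D_KL(Q||P) in general.

D_KL(P||Q) = 0.0180 dits
D_KL(Q||P) = 0.0179 dits

No, they are not equal!

This asymmetry is why KL divergence is not a true distance metric.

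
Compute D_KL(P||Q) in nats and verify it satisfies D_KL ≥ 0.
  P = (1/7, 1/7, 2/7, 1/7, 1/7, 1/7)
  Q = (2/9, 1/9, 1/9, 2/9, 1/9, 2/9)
0.1523 nats

KL divergence satisfies the Gibbs inequality: D_KL(P||Q) ≥ 0 for all distributions P, Q.

D_KL(P||Q) = Σ p(x) log(p(x)/q(x))
Term by term:
  x=0: 1/7 × log_e[(1/7)/(2/9)] = -0.0631
  x=1: 1/7 × log_e[(1/7)/(1/9)] = 0.0359
  x=2: 2/7 × log_e[(2/7)/(1/9)] = 0.2698
  x=3: 1/7 × log_e[(1/7)/(2/9)] = -0.0631
  x=4: 1/7 × log_e[(1/7)/(1/9)] = 0.0359
  x=5: 1/7 × log_e[(1/7)/(2/9)] = -0.0631
D_KL(P||Q) = 0.1523 nats

D_KL(P||Q) = 0.1523 ≥ 0 ✓

This non-negativity is a fundamental property: relative entropy cannot be negative because it measures how different Q is from P.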